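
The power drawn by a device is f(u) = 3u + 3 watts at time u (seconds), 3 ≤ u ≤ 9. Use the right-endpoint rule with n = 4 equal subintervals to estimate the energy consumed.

139.5

Δu = (9 − 3)/4 = 1.5.
Right endpoints: 4.5, 6, 7.5, 9.
f(4.5) = 16.5, f(6) = 21, f(7.5) = 25.5, f(9) = 30.
Sum = Δu · [f(4.5) + f(6) + f(7.5) + f(9)].
Sum = 139.5.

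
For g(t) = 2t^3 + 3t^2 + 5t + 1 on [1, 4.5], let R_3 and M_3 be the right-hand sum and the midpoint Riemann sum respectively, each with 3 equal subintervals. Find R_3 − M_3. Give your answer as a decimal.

R_3 ≈ 510.80556.
M_3 ≈ 338.53993.
R_3 − M_3 = 172.265625.

172.265625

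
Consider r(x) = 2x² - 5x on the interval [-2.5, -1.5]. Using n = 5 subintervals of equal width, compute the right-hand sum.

16.88

Δx = (-1.5 − (-2.5))/5 = 0.2.
Right endpoints: -2.3, -2.1, -1.9, -1.7, -1.5.
r(-2.3) = 22.08, r(-2.1) = 19.32, r(-1.9) = 16.72, r(-1.7) = 14.28, r(-1.5) = 12.
Sum = Δx · [r(-2.3) + r(-2.1) + r(-1.9) + r(-1.7) + r(-1.5)].
Sum = 16.88.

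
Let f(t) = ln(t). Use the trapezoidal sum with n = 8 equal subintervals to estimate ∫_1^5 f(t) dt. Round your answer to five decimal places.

Δt = (5 − 1)/8 = 0.5.
f(1) ≈ 0.00000, f(1.5) ≈ 0.40547, f(2) ≈ 0.69315, f(2.5) ≈ 0.91629, f(3) ≈ 1.09861, f(3.5) ≈ 1.25276, f(4) ≈ 1.38629, f(4.5) ≈ 1.50408, f(5) ≈ 1.60944.
T_8 = (Δt/2)·[f(t_0) + 2f(t_1) + ... + 2f(t_{7}) + f(t_8)].
Sum ≈ 4.03068.

4.03068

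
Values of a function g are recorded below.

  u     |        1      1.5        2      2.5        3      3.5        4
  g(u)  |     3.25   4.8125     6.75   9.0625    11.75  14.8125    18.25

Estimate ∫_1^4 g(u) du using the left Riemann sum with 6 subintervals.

Δu = 0.5.
Sum = 0.5·[3.25 + 4.8125 + 6.75 + 9.0625 + 11.75 + 14.8125] = 25.21875.

25.21875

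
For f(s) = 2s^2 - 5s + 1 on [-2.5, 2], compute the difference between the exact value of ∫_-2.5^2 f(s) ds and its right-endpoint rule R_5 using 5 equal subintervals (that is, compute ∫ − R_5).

10.935

Exact integral: ∫_-2.5^2 f(s) ds = 25.875.
R_5 = 14.94.
Error = 25.875 − 14.94 = 10.935.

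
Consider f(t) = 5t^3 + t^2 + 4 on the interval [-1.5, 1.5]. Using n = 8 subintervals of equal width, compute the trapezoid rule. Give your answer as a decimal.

Δt = (1.5 − (-1.5))/8 = 0.375.
f(-1.5) = -10.625, f(-1.125) = -949/512, f(-0.75) = 2.453125, f(-0.375) = 1985/512, f(0) = 4, f(0.375) = 2255/512, f(0.75) = 6.671875, f(1.125) = 6341/512, f(1.5) = 23.125.
T_8 = (Δt/2)·[f(t_0) + 2f(t_1) + ... + 2f(t_{7}) + f(t_8)].
Sum = 14.3203125.

14.3203125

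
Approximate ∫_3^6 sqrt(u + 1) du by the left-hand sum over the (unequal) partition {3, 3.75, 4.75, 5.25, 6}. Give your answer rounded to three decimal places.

Subinterval widths: 0.75, 1, 0.5, 0.75.
Left endpoints: 3, 3.75, 4.75, 5.25.
f(3) ≈ 2.000, f(3.75) ≈ 2.179, f(4.75) ≈ 2.398, f(5.25) ≈ 2.500.
Sum = Σ Δu_i · f(u_i).
Sum ≈ 6.753.

6.753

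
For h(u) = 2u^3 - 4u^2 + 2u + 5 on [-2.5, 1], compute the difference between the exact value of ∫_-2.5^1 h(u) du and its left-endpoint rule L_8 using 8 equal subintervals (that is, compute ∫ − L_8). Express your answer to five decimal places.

14.34749

Exact integral: ∫_-2.5^1 h(u) du ≈ -28.9479167.
L_8 ≈ -43.2954102.
Error ≈ -28.9479167 − (-43.2954102) ≈ 14.34749.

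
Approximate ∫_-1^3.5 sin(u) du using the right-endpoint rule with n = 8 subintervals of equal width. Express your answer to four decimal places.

1.5756

Δu = (3.5 − (-1))/8 = 0.5625.
Right endpoints: -0.4375, 0.125, 0.6875, 1.25, 1.8125, 2.375, 2.9375, 3.5.
f(-0.4375) ≈ -0.4237, f(0.125) ≈ 0.1247, f(0.6875) ≈ 0.6346, f(1.25) ≈ 0.9490, f(1.8125) ≈ 0.9709, f(2.375) ≈ 0.6937, f(2.9375) ≈ 0.2027, f(3.5) ≈ -0.3508.
Sum = Δu · [f(-0.4375) + f(0.125) + f(0.6875) + ...].
Sum ≈ 1.5756.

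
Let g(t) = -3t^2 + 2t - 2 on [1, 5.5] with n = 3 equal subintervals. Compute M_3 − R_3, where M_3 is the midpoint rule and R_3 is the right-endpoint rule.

M_3 = -142.59375.
R_3 = -209.25.
M_3 − R_3 = 66.65625.

66.65625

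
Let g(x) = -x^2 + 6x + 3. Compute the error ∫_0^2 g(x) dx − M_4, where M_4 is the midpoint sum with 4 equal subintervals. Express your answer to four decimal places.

-0.0417

Exact integral: ∫_0^2 g(x) dx ≈ 15.333333.
M_4 = 15.375.
Error ≈ 15.333333 − 15.375 ≈ -0.0417.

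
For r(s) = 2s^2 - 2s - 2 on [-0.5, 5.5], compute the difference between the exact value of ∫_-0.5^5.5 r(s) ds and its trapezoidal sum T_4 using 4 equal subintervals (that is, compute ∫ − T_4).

-4.5

Exact integral: ∫_-0.5^5.5 r(s) ds = 69.
T_4 = 73.5.
Error = 69 − 73.5 = -4.5.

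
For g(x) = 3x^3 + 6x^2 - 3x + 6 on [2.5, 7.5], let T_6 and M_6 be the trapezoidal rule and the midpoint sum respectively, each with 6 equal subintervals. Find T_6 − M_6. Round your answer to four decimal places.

44.2708

T_6 ≈ 3140.763889.
M_6 ≈ 3096.493056.
T_6 − M_6 ≈ 44.2708.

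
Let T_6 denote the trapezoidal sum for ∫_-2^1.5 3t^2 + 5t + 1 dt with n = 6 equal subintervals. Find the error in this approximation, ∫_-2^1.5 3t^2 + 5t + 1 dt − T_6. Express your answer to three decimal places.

-0.595

Exact integral: ∫_-2^1.5 f(t) dt = 10.5.
T_6 ≈ 11.09549.
Error ≈ 10.5 − 11.09549 ≈ -0.595.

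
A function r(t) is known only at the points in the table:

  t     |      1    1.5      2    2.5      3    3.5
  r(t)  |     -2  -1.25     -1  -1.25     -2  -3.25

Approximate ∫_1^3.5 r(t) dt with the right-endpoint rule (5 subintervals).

Δt = 0.5.
Sum = 0.5·[(-1.25) + (-1) + (-1.25) + (-2) + (-3.25)] = -4.375.

-4.375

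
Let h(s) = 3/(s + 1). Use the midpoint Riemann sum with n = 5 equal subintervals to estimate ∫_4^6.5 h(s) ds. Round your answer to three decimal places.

1.216

Δs = (6.5 − 4)/5 = 0.5.
Midpoints: 4.25, 4.75, 5.25, 5.75, 6.25.
h(4.25) = 4/7, h(4.75) = 12/23, h(5.25) = 0.48, h(5.75) = 4/9, h(6.25) = 12/29.
Sum = Δs · [h(4.25) + h(4.75) + h(5.25) + h(5.75) + h(6.25)].
Sum ≈ 1.216.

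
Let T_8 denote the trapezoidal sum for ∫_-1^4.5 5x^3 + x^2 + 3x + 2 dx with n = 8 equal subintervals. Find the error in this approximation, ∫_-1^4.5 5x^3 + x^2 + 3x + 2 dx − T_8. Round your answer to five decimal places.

-11.80656

Exact integral: ∫_-1^4.5 f(x) dx ≈ 581.9114583.
T_8 ≈ 593.7180176.
Error ≈ 581.9114583 − 593.7180176 ≈ -11.80656.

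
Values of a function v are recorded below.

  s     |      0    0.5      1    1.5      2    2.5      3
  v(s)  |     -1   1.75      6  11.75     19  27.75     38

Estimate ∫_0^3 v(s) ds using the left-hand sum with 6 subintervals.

Δs = 0.5.
Sum = 0.5·[(-1) + 1.75 + 6 + 11.75 + 19 + 27.75] = 32.625.

32.625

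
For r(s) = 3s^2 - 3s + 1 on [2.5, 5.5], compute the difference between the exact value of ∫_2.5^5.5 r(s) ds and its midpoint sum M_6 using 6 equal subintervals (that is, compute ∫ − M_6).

Exact integral: ∫_2.5^5.5 r(s) ds = 117.75.
M_6 = 117.5625.
Error = 117.75 − 117.5625 = 0.1875.

0.1875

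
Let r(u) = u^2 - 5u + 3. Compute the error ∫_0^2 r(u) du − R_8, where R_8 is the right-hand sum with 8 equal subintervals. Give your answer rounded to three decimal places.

Exact integral: ∫_0^2 r(u) du ≈ -1.33333.
R_8 = -2.0625.
Error ≈ -1.33333 − (-2.0625) ≈ 0.729.

0.729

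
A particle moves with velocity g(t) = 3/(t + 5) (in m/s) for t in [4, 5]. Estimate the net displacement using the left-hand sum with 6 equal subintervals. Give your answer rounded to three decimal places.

Δt = (5 − 4)/6 = 1/6.
Left endpoints: 4, 25/6, 13/3, 4.5, 14/3, 29/6.
g(4) = 1/3, g(25/6) = 18/55, g(13/3) = 9/28, g(4.5) = 6/19, g(14/3) = 9/29, g(29/6) = 18/59.
Sum = Δt · [g(4) + g(25/6) + g(13/3) + ...].
Sum ≈ 0.319.

0.319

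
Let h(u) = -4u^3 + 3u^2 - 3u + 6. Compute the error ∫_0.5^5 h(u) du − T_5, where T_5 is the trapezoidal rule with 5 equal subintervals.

18.225

Exact integral: ∫_0.5^5 h(u) du = -510.1875.
T_5 = -528.4125.
Error = -510.1875 − (-528.4125) = 18.225.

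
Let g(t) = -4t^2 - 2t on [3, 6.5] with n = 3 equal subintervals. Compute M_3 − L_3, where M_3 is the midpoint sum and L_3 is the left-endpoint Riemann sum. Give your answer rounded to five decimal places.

M_3 ≈ -361.8287037.
L_3 ≈ -284.9259259.
M_3 − L_3 ≈ -76.90278.

-76.90278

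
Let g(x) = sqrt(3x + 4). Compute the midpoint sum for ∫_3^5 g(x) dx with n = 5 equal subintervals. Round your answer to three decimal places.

Δx = (5 − 3)/5 = 0.4.
Midpoints: 3.2, 3.6, 4, 4.4, 4.8.
g(3.2) ≈ 3.688, g(3.6) ≈ 3.847, g(4) ≈ 4.000, g(4.4) ≈ 4.147, g(4.8) ≈ 4.290.
Sum = Δx · [g(3.2) + g(3.6) + g(4) + g(4.4) + g(4.8)].
Sum ≈ 7.989.

7.989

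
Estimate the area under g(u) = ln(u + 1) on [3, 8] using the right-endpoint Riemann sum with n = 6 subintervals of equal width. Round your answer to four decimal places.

9.5597

Δu = (8 − 3)/6 = 5/6.
Right endpoints: 23/6, 14/3, 5.5, 19/3, 43/6, 8.
g(23/6) ≈ 1.5755, g(14/3) ≈ 1.7346, g(5.5) ≈ 1.8718, g(19/3) ≈ 1.9924, g(43/6) ≈ 2.1001, g(8) ≈ 2.1972.
Sum = Δu · [g(23/6) + g(14/3) + g(5.5) + ...].
Sum ≈ 9.5597.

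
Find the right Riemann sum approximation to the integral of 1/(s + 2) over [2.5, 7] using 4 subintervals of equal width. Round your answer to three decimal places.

0.635

Δs = (7 − 2.5)/4 = 1.125.
Right endpoints: 3.625, 4.75, 5.875, 7.
f(3.625) = 8/45, f(4.75) = 4/27, f(5.875) = 8/63, f(7) = 1/9.
Sum = Δs · [f(3.625) + f(4.75) + f(5.875) + f(7)].
Sum ≈ 0.635.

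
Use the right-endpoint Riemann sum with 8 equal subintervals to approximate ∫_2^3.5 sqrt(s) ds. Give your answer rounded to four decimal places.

2.5222

Δs = (3.5 − 2)/8 = 0.1875.
Right endpoints: 2.1875, 2.375, 2.5625, 2.75, 2.9375, 3.125, 3.3125, 3.5.
f(2.1875) ≈ 1.4790, f(2.375) ≈ 1.5411, f(2.5625) ≈ 1.6008, f(2.75) ≈ 1.6583, f(2.9375) ≈ 1.7139, f(3.125) ≈ 1.7678, f(3.3125) ≈ 1.8200, f(3.5) ≈ 1.8708.
Sum = Δs · [f(2.1875) + f(2.375) + f(2.5625) + ...].
Sum ≈ 2.5222.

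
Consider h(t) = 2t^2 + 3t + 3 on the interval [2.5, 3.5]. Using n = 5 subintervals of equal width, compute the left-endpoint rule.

Δt = (3.5 − 2.5)/5 = 0.2.
Left endpoints: 2.5, 2.7, 2.9, 3.1, 3.3.
h(2.5) = 23, h(2.7) = 25.68, h(2.9) = 28.52, h(3.1) = 31.52, h(3.3) = 34.68.
Sum = Δt · [h(2.5) + h(2.7) + h(2.9) + h(3.1) + h(3.3)].
Sum = 28.68.

28.68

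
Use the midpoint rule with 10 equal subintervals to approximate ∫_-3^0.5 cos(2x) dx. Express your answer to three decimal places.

Δx = (0.5 − (-3))/10 = 0.35.
Midpoints: -2.825, -2.475, -2.125, -1.775, -1.425, -1.075, -0.725, -0.375, -0.025, 0.325.
f(-2.825) ≈ 0.806, f(-2.475) ≈ 0.235, f(-2.125) ≈ -0.446, f(-1.775) ≈ -0.918, f(-1.425) ≈ -0.958, f(-1.075) ≈ -0.547, f(-0.725) ≈ 0.121, f(-0.375) ≈ 0.732, f(-0.025) ≈ 0.999, f(0.325) ≈ 0.796.
Sum = Δx · [f(-2.825) + f(-2.475) + f(-2.125) + ...].
Sum ≈ 0.287.

0.287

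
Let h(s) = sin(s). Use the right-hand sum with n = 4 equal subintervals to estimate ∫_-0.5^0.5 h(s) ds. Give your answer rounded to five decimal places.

Δs = (0.5 − (-0.5))/4 = 0.25.
Right endpoints: -0.25, 0, 0.25, 0.5.
h(-0.25) ≈ -0.24740, h(0) ≈ 0.00000, h(0.25) ≈ 0.24740, h(0.5) ≈ 0.47943.
Sum = Δs · [h(-0.25) + h(0) + h(0.25) + h(0.5)].
Sum ≈ 0.11986.

0.11986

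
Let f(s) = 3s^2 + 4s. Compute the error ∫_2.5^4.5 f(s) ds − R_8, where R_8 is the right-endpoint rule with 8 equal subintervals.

-6.3125

Exact integral: ∫_2.5^4.5 f(s) ds = 103.5.
R_8 = 109.8125.
Error = 103.5 − 109.8125 = -6.3125.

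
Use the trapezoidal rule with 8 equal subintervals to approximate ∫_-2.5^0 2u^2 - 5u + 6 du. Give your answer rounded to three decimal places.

41.123

Δu = (0 − (-2.5))/8 = 0.3125.
f(-2.5) = 31, f(-2.1875) = 26.5078125, f(-1.875) = 22.40625, f(-1.5625) = 18.6953125, f(-1.25) = 15.375, f(-0.9375) = 12.4453125, f(-0.625) = 9.90625, f(-0.3125) = 7.7578125, f(0) = 6.
T_8 = (Δu/2)·[f(u_0) + 2f(u_1) + ... + 2f(u_{7}) + f(u_8)].
Sum ≈ 41.123.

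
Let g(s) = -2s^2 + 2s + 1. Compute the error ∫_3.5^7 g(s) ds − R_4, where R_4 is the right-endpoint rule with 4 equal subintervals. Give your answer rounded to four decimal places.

Exact integral: ∫_3.5^7 g(s) ds ≈ -159.833333.
R_4 = -189.8203125.
Error ≈ -159.833333 − (-189.8203125) ≈ 29.9870.

29.9870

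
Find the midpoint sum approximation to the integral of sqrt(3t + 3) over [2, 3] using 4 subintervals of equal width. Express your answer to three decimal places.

Δt = (3 − 2)/4 = 0.25.
Midpoints: 2.125, 2.375, 2.625, 2.875.
f(2.125) ≈ 3.062, f(2.375) ≈ 3.182, f(2.625) ≈ 3.298, f(2.875) ≈ 3.410.
Sum = Δt · [f(2.125) + f(2.375) + f(2.625) + f(2.875)].
Sum ≈ 3.238.

3.238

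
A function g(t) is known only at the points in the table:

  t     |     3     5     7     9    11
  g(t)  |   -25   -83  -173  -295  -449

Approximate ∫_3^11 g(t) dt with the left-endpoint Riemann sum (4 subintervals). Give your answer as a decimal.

Δt = 2.
Sum = 2·[(-25) + (-83) + (-173) + (-295)] = -1152.

-1152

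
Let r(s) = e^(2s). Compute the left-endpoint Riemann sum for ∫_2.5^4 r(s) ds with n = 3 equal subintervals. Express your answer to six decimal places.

Δs = (4 − 2.5)/3 = 0.5.
Left endpoints: 2.5, 3, 3.5.
r(2.5) ≈ 148.413159, r(3) ≈ 403.428793, r(3.5) ≈ 1096.633158.
Sum = Δs · [r(2.5) + r(3) + r(3.5)].
Sum ≈ 824.237556.

824.237556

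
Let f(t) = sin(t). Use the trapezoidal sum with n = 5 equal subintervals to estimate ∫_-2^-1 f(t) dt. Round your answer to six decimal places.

-0.953259

Δt = (-1 − (-2))/5 = 0.2.
f(-2) ≈ -0.909297, f(-1.8) ≈ -0.973848, f(-1.6) ≈ -0.999574, f(-1.4) ≈ -0.985450, f(-1.2) ≈ -0.932039, f(-1) ≈ -0.841471.
T_5 = (Δt/2)·[f(t_0) + 2f(t_1) + ... + 2f(t_{4}) + f(t_5)].
Sum ≈ -0.953259.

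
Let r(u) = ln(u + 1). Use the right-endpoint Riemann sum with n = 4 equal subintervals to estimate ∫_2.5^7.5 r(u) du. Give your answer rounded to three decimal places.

9.339

Δu = (7.5 − 2.5)/4 = 1.25.
Right endpoints: 3.75, 5, 6.25, 7.5.
r(3.75) ≈ 1.558, r(5) ≈ 1.792, r(6.25) ≈ 1.981, r(7.5) ≈ 2.140.
Sum = Δu · [r(3.75) + r(5) + r(6.25) + r(7.5)].
Sum ≈ 9.339.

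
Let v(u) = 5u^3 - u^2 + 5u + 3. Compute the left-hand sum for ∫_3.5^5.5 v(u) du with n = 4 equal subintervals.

819.25

Δu = (5.5 − 3.5)/4 = 0.5.
Left endpoints: 3.5, 4, 4.5, 5.
v(3.5) = 222.625, v(4) = 327, v(4.5) = 460.875, v(5) = 628.
Sum = Δu · [v(3.5) + v(4) + v(4.5) + v(5)].
Sum = 819.25.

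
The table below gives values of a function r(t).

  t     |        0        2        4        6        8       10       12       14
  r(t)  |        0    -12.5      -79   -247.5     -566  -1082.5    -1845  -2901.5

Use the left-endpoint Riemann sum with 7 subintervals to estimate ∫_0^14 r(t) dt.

Δt = 2.
Sum = 2·[0 + (-12.5) + (-79) + (-247.5) + (-566) + (-1082.5) + (-1845)] = -7665.

-7665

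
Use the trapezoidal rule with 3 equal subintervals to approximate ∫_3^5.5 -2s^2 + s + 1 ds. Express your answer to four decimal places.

-80.3704

Δs = (5.5 − 3)/3 = 5/6.
f(3) = -14, f(23/6) = -221/9, f(14/3) = -341/9, f(5.5) = -54.
T_3 = (Δs/2)·[f(s_0) + 2f(s_1) + 2f(s_2) + f(s_3)].
Sum ≈ -80.3704.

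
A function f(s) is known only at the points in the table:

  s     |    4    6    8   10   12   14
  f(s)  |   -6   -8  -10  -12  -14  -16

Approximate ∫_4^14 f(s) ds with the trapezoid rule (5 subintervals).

-110

Δs = 2.
T_5 = (2/2)·[(-6) + 2·(-8) + 2·(-10) + 2·(-12) + 2·(-14) + (-16)] = -110.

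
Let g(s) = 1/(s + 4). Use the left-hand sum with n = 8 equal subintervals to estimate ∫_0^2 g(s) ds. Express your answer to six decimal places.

0.416063

Δs = (2 − 0)/8 = 0.25.
Left endpoints: 0, 0.25, 0.5, 0.75, 1, 1.25, 1.5, 1.75.
g(0) = 0.25, g(0.25) = 4/17, g(0.5) = 2/9, g(0.75) = 4/19, g(1) = 0.2, g(1.25) = 4/21, g(1.5) = 2/11, g(1.75) = 4/23.
Sum = Δs · [g(0) + g(0.25) + g(0.5) + ...].
Sum ≈ 0.416063.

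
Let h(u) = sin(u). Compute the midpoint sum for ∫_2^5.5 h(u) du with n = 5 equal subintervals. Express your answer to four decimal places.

Δu = (5.5 − 2)/5 = 0.7.
Midpoints: 2.35, 3.05, 3.75, 4.45, 5.15.
h(2.35) ≈ 0.7115, h(3.05) ≈ 0.0915, h(3.75) ≈ -0.5716, h(4.45) ≈ -0.9658, h(5.15) ≈ -0.9058.
Sum = Δu · [h(2.35) + h(3.05) + h(3.75) + h(4.45) + h(5.15)].
Sum ≈ -1.1481.

-1.1481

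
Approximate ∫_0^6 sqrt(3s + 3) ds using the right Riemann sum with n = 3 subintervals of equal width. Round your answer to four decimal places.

22.9111

Δs = (6 − 0)/3 = 2.
Right endpoints: 2, 4, 6.
f(2) ≈ 3.0000, f(4) ≈ 3.8730, f(6) ≈ 4.5826.
Sum = Δs · [f(2) + f(4) + f(6)].
Sum ≈ 22.9111.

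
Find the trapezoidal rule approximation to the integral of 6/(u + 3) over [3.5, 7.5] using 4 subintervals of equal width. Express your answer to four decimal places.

Δu = (7.5 − 3.5)/4 = 1.
f(3.5) = 12/13, f(4.5) = 0.8, f(5.5) = 12/17, f(6.5) = 12/19, f(7.5) = 4/7.
T_4 = (Δu/2)·[f(u_0) + 2f(u_1) + 2f(u_2) + 2f(u_3) + f(u_4)].
Sum ≈ 2.8847.

2.8847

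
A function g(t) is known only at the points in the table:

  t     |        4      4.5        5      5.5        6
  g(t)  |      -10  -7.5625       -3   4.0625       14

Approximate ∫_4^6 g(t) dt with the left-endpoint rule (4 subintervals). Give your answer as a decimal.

-8.25

Δt = 0.5.
Sum = 0.5·[(-10) + (-7.5625) + (-3) + 4.0625] = -8.25.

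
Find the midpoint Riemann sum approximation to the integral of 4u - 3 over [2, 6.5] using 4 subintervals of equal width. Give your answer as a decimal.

63

Δu = (6.5 − 2)/4 = 1.125.
Midpoints: 2.5625, 3.6875, 4.8125, 5.9375.
f(2.5625) = 7.25, f(3.6875) = 11.75, f(4.8125) = 16.25, f(5.9375) = 20.75.
Sum = Δu · [f(2.5625) + f(3.6875) + f(4.8125) + f(5.9375)].
Sum = 63.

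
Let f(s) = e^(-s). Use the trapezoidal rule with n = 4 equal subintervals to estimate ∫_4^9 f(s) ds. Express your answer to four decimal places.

0.0205

Δs = (9 − 4)/4 = 1.25.
f(4) ≈ 0.0183, f(5.25) ≈ 0.0052, f(6.5) ≈ 0.0015, f(7.75) ≈ 0.0004, f(9) ≈ 0.0001.
T_4 = (Δs/2)·[f(s_0) + 2f(s_1) + 2f(s_2) + 2f(s_3) + f(s_4)].
Sum ≈ 0.0205.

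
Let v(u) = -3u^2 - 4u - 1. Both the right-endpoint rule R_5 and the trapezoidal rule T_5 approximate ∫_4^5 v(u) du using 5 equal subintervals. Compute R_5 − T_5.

R_5 = -83.12.
T_5 = -80.02.
R_5 − T_5 = -3.1.

-3.1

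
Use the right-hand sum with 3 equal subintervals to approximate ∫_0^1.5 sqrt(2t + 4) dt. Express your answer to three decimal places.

3.666

Δt = (1.5 − 0)/3 = 0.5.
Right endpoints: 0.5, 1, 1.5.
f(0.5) ≈ 2.236, f(1) ≈ 2.449, f(1.5) ≈ 2.646.
Sum = Δt · [f(0.5) + f(1) + f(1.5)].
Sum ≈ 3.666.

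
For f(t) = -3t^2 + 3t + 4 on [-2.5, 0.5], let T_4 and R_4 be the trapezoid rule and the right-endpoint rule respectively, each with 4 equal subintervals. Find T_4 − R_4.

T_4 = -13.59375.
R_4 = -3.46875.
T_4 − R_4 = -10.125.

-10.125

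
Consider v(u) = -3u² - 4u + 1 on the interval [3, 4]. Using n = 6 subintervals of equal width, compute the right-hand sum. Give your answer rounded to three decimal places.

Δu = (4 − 3)/6 = 1/6.
Right endpoints: 19/6, 10/3, 3.5, 11/3, 23/6, 4.
v(19/6) = -41.75, v(10/3) = -137/3, v(3.5) = -49.75, v(11/3) = -54, v(23/6) = -701/12, v(4) = -63.
Sum = Δu · [v(19/6) + v(10/3) + v(3.5) + ...].
Sum ≈ -52.097.

-52.097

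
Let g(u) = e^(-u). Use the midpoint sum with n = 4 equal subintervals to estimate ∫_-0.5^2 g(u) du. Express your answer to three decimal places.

1.489

Δu = (2 − (-0.5))/4 = 0.625.
Midpoints: -0.1875, 0.4375, 1.0625, 1.6875.
g(-0.1875) ≈ 1.206, g(0.4375) ≈ 0.646, g(1.0625) ≈ 0.346, g(1.6875) ≈ 0.185.
Sum = Δu · [g(-0.1875) + g(0.4375) + g(1.0625) + g(1.6875)].
Sum ≈ 1.489.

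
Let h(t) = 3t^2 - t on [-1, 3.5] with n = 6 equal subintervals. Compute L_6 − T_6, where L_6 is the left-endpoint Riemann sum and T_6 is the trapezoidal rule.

-10.96875

L_6 = 28.546875.
T_6 = 39.515625.
L_6 − T_6 = -10.96875.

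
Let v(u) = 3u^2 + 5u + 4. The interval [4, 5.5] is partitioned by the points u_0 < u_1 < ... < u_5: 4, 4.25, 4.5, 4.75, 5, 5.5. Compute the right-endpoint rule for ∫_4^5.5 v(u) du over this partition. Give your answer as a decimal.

152.65625

Subinterval widths: 0.25, 0.25, 0.25, 0.25, 0.5.
Right endpoints: 4.25, 4.5, 4.75, 5, 5.5.
v(4.25) = 79.4375, v(4.5) = 87.25, v(4.75) = 95.4375, v(5) = 104, v(5.5) = 122.25.
Sum = Σ Δu_i · v(u_i).
Sum = 152.65625.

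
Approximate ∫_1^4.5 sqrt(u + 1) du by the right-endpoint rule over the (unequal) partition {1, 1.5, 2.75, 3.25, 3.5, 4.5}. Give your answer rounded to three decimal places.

7.117

Subinterval widths: 0.5, 1.25, 0.5, 0.25, 1.
Right endpoints: 1.5, 2.75, 3.25, 3.5, 4.5.
f(1.5) ≈ 1.581, f(2.75) ≈ 1.936, f(3.25) ≈ 2.062, f(3.5) ≈ 2.121, f(4.5) ≈ 2.345.
Sum = Σ Δu_i · f(u_i).
Sum ≈ 7.117.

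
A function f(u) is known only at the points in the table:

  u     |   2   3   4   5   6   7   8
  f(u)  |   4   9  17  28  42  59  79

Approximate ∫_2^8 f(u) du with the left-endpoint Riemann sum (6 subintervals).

159

Δu = 1.
Sum = 1·[4 + 9 + 17 + 28 + 42 + 59] = 159.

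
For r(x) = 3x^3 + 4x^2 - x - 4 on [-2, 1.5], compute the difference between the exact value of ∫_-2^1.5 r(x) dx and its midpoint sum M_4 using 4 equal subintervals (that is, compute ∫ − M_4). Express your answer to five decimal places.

0.39079

Exact integral: ∫_-2^1.5 r(x) dx ≈ -6.1614583.
M_4 ≈ -6.5522461.
Error ≈ -6.1614583 − (-6.5522461) ≈ 0.39079.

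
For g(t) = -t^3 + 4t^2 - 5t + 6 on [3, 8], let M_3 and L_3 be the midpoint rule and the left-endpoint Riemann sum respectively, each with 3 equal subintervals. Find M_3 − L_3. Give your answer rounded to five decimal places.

-198.26389

M_3 ≈ -450.1157407.
L_3 ≈ -251.8518519.
M_3 − L_3 ≈ -198.26389.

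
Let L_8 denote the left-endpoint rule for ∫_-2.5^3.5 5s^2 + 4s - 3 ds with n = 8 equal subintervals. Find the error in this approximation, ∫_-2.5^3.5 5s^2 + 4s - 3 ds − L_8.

Exact integral: ∫_-2.5^3.5 f(s) ds = 91.5.
L_8 = 74.0625.
Error = 91.5 − 74.0625 = 17.4375.

17.4375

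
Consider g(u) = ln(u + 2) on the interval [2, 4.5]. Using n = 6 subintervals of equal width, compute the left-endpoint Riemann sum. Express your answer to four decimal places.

Δu = (4.5 − 2)/6 = 5/12.
Left endpoints: 2, 29/12, 17/6, 3.25, 11/3, 49/12.
g(2) ≈ 1.3863, g(29/12) ≈ 1.4854, g(17/6) ≈ 1.5755, g(3.25) ≈ 1.6582, g(11/3) ≈ 1.7346, g(49/12) ≈ 1.8056.
Sum = Δu · [g(2) + g(29/12) + g(17/6) + ...].
Sum ≈ 4.0190.

4.0190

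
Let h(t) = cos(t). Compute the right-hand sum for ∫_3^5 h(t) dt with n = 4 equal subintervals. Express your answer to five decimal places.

-0.75862

Δt = (5 − 3)/4 = 0.5.
Right endpoints: 3.5, 4, 4.5, 5.
h(3.5) ≈ -0.93646, h(4) ≈ -0.65364, h(4.5) ≈ -0.21080, h(5) ≈ 0.28366.
Sum = Δt · [h(3.5) + h(4) + h(4.5) + h(5)].
Sum ≈ -0.75862.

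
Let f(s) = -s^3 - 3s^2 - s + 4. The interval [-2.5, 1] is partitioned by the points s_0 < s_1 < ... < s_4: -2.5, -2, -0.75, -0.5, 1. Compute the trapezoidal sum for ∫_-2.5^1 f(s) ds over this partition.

Subinterval widths: 0.5, 1.25, 0.25, 1.5.
f(-2.5) = 3.375, f(-2) = 2, f(-0.75) = 3.484375, f(-0.5) = 3.875, f(1) = -1.
On each subinterval the trapezoid contributes (Δs_i/2)·[f(s_{i-1}) + f(s_i)].
Sum = 7.84765625.

7.84765625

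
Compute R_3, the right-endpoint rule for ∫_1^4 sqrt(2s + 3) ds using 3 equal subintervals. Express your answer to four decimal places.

8.9624

Δs = (4 − 1)/3 = 1.
Right endpoints: 2, 3, 4.
f(2) ≈ 2.6458, f(3) ≈ 3.0000, f(4) ≈ 3.3166.
Sum = Δs · [f(2) + f(3) + f(4)].
Sum ≈ 8.9624.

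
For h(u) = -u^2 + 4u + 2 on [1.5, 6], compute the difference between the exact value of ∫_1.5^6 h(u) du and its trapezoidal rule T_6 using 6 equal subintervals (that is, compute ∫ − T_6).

0.421875

Exact integral: ∫_1.5^6 h(u) du = 5.625.
T_6 = 5.203125.
Error = 5.625 − 5.203125 = 0.421875.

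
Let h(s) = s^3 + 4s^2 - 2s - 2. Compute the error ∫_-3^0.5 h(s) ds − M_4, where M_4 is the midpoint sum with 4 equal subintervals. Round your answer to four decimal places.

Exact integral: ∫_-3^0.5 h(s) ds ≈ 17.682292.
M_4 ≈ 17.626465.
Error ≈ 17.682292 − 17.626465 ≈ 0.0558.

0.0558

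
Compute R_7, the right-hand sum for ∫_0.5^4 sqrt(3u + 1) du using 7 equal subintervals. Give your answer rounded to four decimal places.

Δu = (4 − 0.5)/7 = 0.5.
Right endpoints: 1, 1.5, 2, 2.5, 3, 3.5, 4.
f(1) ≈ 2.0000, f(1.5) ≈ 2.3452, f(2) ≈ 2.6458, f(2.5) ≈ 2.9155, f(3) ≈ 3.1623, f(3.5) ≈ 3.3912, f(4) ≈ 3.6056.
Sum = Δu · [f(1) + f(1.5) + f(2) + ...].
Sum ≈ 10.0327.

10.0327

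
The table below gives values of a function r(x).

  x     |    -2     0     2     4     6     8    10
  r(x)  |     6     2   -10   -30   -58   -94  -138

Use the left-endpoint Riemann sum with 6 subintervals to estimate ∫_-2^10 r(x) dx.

Δx = 2.
Sum = 2·[6 + 2 + (-10) + (-30) + (-58) + (-94)] = -368.

-368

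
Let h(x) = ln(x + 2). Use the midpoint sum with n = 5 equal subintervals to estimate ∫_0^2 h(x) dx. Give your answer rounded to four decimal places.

2.1605

Δx = (2 − 0)/5 = 0.4.
Midpoints: 0.2, 0.6, 1, 1.4, 1.8.
h(0.2) ≈ 0.7885, h(0.6) ≈ 0.9555, h(1) ≈ 1.0986, h(1.4) ≈ 1.2238, h(1.8) ≈ 1.3350.
Sum = Δx · [h(0.2) + h(0.6) + h(1) + h(1.4) + h(1.8)].
Sum ≈ 2.1605.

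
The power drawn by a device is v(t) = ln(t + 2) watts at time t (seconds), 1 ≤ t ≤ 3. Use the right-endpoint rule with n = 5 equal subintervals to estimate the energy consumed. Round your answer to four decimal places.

2.8517

Δt = (3 − 1)/5 = 0.4.
Right endpoints: 1.4, 1.8, 2.2, 2.6, 3.
v(1.4) ≈ 1.2238, v(1.8) ≈ 1.3350, v(2.2) ≈ 1.4351, v(2.6) ≈ 1.5261, v(3) ≈ 1.6094.
Sum = Δt · [v(1.4) + v(1.8) + v(2.2) + v(2.6) + v(3)].
Sum ≈ 2.8517.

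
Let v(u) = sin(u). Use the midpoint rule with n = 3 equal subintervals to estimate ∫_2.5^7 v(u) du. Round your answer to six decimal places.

-1.711001

Δu = (7 − 2.5)/3 = 1.5.
Midpoints: 3.25, 4.75, 6.25.
v(3.25) ≈ -0.108195, v(4.75) ≈ -0.999293, v(6.25) ≈ -0.033179.
Sum = Δu · [v(3.25) + v(4.75) + v(6.25)].
Sum ≈ -1.711001.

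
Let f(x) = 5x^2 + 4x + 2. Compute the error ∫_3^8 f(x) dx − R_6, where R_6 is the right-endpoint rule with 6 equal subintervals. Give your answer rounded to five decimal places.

Exact integral: ∫_3^8 f(x) dx ≈ 928.3333333.
R_6 ≈ 1054.1435185.
Error ≈ 928.3333333 − 1054.1435185 ≈ -125.81019.

-125.81019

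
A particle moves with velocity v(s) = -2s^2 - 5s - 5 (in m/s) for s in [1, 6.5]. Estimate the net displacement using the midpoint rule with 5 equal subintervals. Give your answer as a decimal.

-311.9325

Δs = (6.5 − 1)/5 = 1.1.
Midpoints: 1.55, 2.65, 3.75, 4.85, 5.95.
v(1.55) = -17.555, v(2.65) = -32.295, v(3.75) = -51.875, v(4.85) = -76.295, v(5.95) = -105.555.
Sum = Δs · [v(1.55) + v(2.65) + v(3.75) + v(4.85) + v(5.95)].
Sum = -311.9325.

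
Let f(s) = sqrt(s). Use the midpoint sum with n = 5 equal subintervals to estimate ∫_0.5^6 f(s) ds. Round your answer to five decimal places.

9.58534

Δs = (6 − 0.5)/5 = 1.1.
Midpoints: 1.05, 2.15, 3.25, 4.35, 5.45.
f(1.05) ≈ 1.02470, f(2.15) ≈ 1.46629, f(3.25) ≈ 1.80278, f(4.35) ≈ 2.08567, f(5.45) ≈ 2.33452.
Sum = Δs · [f(1.05) + f(2.15) + f(3.25) + f(4.35) + f(5.45)].
Sum ≈ 9.58534.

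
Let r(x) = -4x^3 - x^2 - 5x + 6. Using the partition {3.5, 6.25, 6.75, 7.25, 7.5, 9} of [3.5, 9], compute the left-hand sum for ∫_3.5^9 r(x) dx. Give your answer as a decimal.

-4773.78125

Subinterval widths: 2.75, 0.5, 0.5, 0.25, 1.5.
Left endpoints: 3.5, 6.25, 6.75, 7.25, 7.5.
r(3.5) = -195.25, r(6.25) = -1040.875, r(6.75) = -1303.5, r(7.25) = -1607.125, r(7.5) = -1775.25.
Sum = Σ Δx_i · r(x_i).
Sum = -4773.78125.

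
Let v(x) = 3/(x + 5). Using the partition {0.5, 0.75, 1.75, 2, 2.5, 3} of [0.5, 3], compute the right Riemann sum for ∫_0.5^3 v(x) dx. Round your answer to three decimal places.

Subinterval widths: 0.25, 1, 0.25, 0.5, 0.5.
Right endpoints: 0.75, 1.75, 2, 2.5, 3.
v(0.75) = 12/23, v(1.75) = 4/9, v(2) = 3/7, v(2.5) = 0.4, v(3) = 0.375.
Sum = Σ Δx_i · v(x_i).
Sum ≈ 1.070.

1.070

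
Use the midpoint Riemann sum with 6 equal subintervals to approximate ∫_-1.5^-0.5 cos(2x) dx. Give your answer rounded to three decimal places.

-0.352

Δx = (-0.5 − (-1.5))/6 = 1/6.
Midpoints: -17/12, -1.25, -13/12, -11/12, -0.75, -7/12.
f(-17/12) ≈ -0.953, f(-1.25) ≈ -0.801, f(-13/12) ≈ -0.561, f(-11/12) ≈ -0.260, f(-0.75) ≈ 0.071, f(-7/12) ≈ 0.393.
Sum = Δx · [f(-17/12) + f(-1.25) + f(-13/12) + ...].
Sum ≈ -0.352.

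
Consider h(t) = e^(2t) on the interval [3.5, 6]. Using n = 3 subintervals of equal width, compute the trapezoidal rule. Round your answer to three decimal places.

98726.862

Δt = (6 − 3.5)/3 = 5/6.
h(3.5) ≈ 1096.633, h(13/3) ≈ 5806.113, h(31/6) ≈ 30740.409, h(6) ≈ 162754.791.
T_3 = (Δt/2)·[h(t_0) + 2h(t_1) + 2h(t_2) + h(t_3)].
Sum ≈ 98726.862.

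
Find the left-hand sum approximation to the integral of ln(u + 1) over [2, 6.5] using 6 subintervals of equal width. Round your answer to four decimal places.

Δu = (6.5 − 2)/6 = 0.75.
Left endpoints: 2, 2.75, 3.5, 4.25, 5, 5.75.
f(2) ≈ 1.0986, f(2.75) ≈ 1.3218, f(3.5) ≈ 1.5041, f(4.25) ≈ 1.6582, f(5) ≈ 1.7918, f(5.75) ≈ 1.9095.
Sum = Δu · [f(2) + f(2.75) + f(3.5) + ...].
Sum ≈ 6.9630.

6.9630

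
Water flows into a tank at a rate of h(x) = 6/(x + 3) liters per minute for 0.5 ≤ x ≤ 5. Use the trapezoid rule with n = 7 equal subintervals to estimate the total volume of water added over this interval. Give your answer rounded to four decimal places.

Δx = (5 − 0.5)/7 = 9/14.
h(0.5) = 12/7, h(8/7) = 42/29, h(25/14) = 84/67, h(17/7) = 21/19, h(43/14) = 84/85, h(26/7) = 42/47, h(61/14) = 84/103, h(5) = 0.75.
T_7 = (Δx/2)·[h(x_0) + 2h(x_1) + ... + 2h(x_{6}) + h(x_7)].
Sum ≈ 4.9737.

4.9737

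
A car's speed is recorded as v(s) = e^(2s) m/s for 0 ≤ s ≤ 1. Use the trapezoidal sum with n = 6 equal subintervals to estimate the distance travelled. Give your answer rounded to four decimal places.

3.2241

Δs = (1 − 0)/6 = 1/6.
v(0) ≈ 1.0000, v(1/6) ≈ 1.3956, v(1/3) ≈ 1.9477, v(0.5) ≈ 2.7183, v(2/3) ≈ 3.7937, v(5/6) ≈ 5.2945, v(1) ≈ 7.3891.
T_6 = (Δs/2)·[v(s_0) + 2v(s_1) + ... + 2v(s_{5}) + v(s_6)].
Sum ≈ 3.2241.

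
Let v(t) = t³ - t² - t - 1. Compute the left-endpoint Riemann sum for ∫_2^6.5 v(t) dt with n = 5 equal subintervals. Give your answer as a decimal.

236.16

Δt = (6.5 − 2)/5 = 0.9.
Left endpoints: 2, 2.9, 3.8, 4.7, 5.6.
v(2) = 1, v(2.9) = 12.079, v(3.8) = 35.632, v(4.7) = 76.033, v(5.6) = 137.656.
Sum = Δt · [v(2) + v(2.9) + v(3.8) + v(4.7) + v(5.6)].
Sum = 236.16.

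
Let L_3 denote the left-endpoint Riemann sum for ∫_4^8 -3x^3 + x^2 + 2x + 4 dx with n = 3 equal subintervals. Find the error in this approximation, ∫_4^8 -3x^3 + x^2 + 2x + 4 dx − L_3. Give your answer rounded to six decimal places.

-795.851852

Exact integral: ∫_4^8 f(x) dx ≈ -2666.66666667.
L_3 ≈ -1870.81481481.
Error ≈ -2666.66666667 − (-1870.81481481) ≈ -795.851852.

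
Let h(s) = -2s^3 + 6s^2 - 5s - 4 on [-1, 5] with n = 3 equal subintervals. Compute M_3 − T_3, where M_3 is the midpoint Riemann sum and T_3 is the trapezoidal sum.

M_3 = -132.
T_3 = -168.
M_3 − T_3 = 36.

36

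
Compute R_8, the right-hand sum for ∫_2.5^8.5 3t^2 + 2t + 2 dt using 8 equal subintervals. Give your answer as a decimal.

756.9375

Δt = (8.5 − 2.5)/8 = 0.75.
Right endpoints: 3.25, 4, 4.75, 5.5, 6.25, 7, 7.75, 8.5.
f(3.25) = 40.1875, f(4) = 58, f(4.75) = 79.1875, f(5.5) = 103.75, f(6.25) = 131.6875, f(7) = 163, f(7.75) = 197.6875, f(8.5) = 235.75.
Sum = Δt · [f(3.25) + f(4) + f(4.75) + ...].
Sum = 756.9375.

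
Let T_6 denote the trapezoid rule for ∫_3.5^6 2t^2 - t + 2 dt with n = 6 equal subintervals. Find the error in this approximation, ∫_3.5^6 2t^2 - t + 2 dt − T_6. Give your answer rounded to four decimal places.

-0.1447

Exact integral: ∫_3.5^6 f(t) dt ≈ 108.541667.
T_6 ≈ 108.686343.
Error ≈ 108.541667 − 108.686343 ≈ -0.1447.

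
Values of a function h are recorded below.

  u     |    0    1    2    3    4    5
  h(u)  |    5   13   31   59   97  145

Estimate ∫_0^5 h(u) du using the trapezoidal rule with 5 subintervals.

275

Δu = 1.
T_5 = (1/2)·[5 + 2·13 + 2·31 + 2·59 + 2·97 + 145] = 275.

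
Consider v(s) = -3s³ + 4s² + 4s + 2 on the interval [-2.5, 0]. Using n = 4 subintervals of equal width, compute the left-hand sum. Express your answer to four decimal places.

Δs = (0 − (-2.5))/4 = 0.625.
Left endpoints: -2.5, -1.875, -1.25, -0.625.
v(-2.5) = 63.875, v(-1.875) = 14509/512, v(-1.25) = 9.109375, v(-0.625) = 919/512.
Sum = Δs · [v(-2.5) + v(-1.875) + v(-1.25) + v(-0.625)].
Sum ≈ 64.4482.

64.4482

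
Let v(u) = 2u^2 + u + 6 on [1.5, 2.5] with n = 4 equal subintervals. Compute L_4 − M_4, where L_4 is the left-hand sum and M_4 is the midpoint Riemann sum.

-1.09375

L_4 = 15.0625.
M_4 = 16.15625.
L_4 − M_4 = -1.09375.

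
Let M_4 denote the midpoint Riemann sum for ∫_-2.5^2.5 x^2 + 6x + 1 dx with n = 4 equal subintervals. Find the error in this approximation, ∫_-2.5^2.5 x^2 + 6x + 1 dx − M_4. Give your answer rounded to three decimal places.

Exact integral: ∫_-2.5^2.5 f(x) dx ≈ 15.41667.
M_4 = 14.765625.
Error ≈ 15.41667 − 14.765625 ≈ 0.651.

0.651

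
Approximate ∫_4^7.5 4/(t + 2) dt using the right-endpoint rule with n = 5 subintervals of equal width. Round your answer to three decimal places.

Δt = (7.5 − 4)/5 = 0.7.
Right endpoints: 4.7, 5.4, 6.1, 6.8, 7.5.
f(4.7) = 40/67, f(5.4) = 20/37, f(6.1) = 40/81, f(6.8) = 5/11, f(7.5) = 8/19.
Sum = Δt · [f(4.7) + f(5.4) + f(6.1) + f(6.8) + f(7.5)].
Sum ≈ 1.755.

1.755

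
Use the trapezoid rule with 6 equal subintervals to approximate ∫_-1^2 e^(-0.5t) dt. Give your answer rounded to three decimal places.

Δt = (2 − (-1))/6 = 0.5.
f(-1) ≈ 1.649, f(-0.5) ≈ 1.284, f(0) ≈ 1.000, f(0.5) ≈ 0.779, f(1) ≈ 0.607, f(1.5) ≈ 0.472, f(2) ≈ 0.368.
T_6 = (Δt/2)·[f(t_0) + 2f(t_1) + ... + 2f(t_{5}) + f(t_6)].
Sum ≈ 2.575.

2.575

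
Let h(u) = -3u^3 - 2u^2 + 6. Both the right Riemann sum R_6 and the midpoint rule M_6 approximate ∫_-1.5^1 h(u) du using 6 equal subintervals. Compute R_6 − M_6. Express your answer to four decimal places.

R_6 ≈ 12.934751.
M_6 ≈ 15.121166.
R_6 − M_6 ≈ -2.1864.

-2.1864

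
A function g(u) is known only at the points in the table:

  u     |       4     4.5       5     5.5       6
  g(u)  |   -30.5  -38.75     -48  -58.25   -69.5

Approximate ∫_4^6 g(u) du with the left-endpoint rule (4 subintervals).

-87.75

Δu = 0.5.
Sum = 0.5·[(-30.5) + (-38.75) + (-48) + (-58.25)] = -87.75.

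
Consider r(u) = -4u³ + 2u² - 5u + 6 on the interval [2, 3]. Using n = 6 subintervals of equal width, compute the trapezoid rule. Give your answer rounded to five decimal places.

Δu = (3 − 2)/6 = 1/6.
r(2) = -28, r(13/6) = -1951/54, r(7/3) = -1231/27, r(2.5) = -56.5, r(8/3) = -1862/27, r(17/6) = -4487/54, r(3) = -99.
T_6 = (Δu/2)·[r(u_0) + 2r(u_1) + ... + 2r(u_{5}) + r(u_6)].
Sum ≈ -58.96296.

-58.96296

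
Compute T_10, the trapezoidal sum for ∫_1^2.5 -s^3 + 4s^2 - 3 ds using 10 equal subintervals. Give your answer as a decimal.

5.47734375

Δs = (2.5 − 1)/10 = 0.15.
f(1) = 0, f(1.15) = 0.769125, f(1.3) = 1.563, f(1.45) = 2.361375, f(1.6) = 3.144, f(1.75) = 3.890625, f(1.9) = 4.581, f(2.05) = 5.194875, f(2.2) = 5.712, f(2.35) = 6.112125, f(2.5) = 6.375.
T_10 = (Δs/2)·[f(s_0) + 2f(s_1) + ... + 2f(s_{9}) + f(s_10)].
Sum = 5.47734375.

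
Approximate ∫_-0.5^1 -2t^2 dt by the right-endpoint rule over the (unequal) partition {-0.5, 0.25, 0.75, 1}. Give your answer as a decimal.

-1.15625

Subinterval widths: 0.75, 0.5, 0.25.
Right endpoints: 0.25, 0.75, 1.
f(0.25) = -0.125, f(0.75) = -1.125, f(1) = -2.
Sum = Σ Δt_i · f(t_i).
Sum = -1.15625.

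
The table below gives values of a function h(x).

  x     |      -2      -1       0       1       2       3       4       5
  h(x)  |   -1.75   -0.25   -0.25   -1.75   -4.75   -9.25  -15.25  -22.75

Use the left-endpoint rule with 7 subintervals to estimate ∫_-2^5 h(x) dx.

Δx = 1.
Sum = 1·[(-1.75) + (-0.25) + (-0.25) + (-1.75) + (-4.75) + (-9.25) + (-15.25)] = -33.25.

-33.25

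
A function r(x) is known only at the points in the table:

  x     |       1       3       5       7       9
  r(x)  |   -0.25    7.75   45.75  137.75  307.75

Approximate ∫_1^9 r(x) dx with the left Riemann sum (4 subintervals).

Δx = 2.
Sum = 2·[(-0.25) + 7.75 + 45.75 + 137.75] = 382.

382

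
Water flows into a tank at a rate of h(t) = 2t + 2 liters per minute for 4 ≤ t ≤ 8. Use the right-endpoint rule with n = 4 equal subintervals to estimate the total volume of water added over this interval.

60

Δt = (8 − 4)/4 = 1.
Right endpoints: 5, 6, 7, 8.
h(5) = 12, h(6) = 14, h(7) = 16, h(8) = 18.
Sum = Δt · [h(5) + h(6) + h(7) + h(8)].
Sum = 60.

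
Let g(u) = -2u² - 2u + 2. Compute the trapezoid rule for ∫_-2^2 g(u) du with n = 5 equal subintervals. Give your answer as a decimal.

Δu = (2 − (-2))/5 = 0.8.
g(-2) = -2, g(-1.2) = 1.52, g(-0.4) = 2.48, g(0.4) = 0.88, g(1.2) = -3.28, g(2) = -10.
T_5 = (Δu/2)·[g(u_0) + 2g(u_1) + ... + 2g(u_{4}) + g(u_5)].
Sum = -3.52.

-3.52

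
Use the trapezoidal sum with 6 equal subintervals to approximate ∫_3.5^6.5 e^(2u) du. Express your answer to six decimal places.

Δu = (6.5 − 3.5)/6 = 0.5.
f(3.5) ≈ 1096.633158, f(4) ≈ 2980.957987, f(4.5) ≈ 8103.083928, f(5) ≈ 22026.465795, f(5.5) ≈ 59874.141715, f(6) ≈ 162754.791419, f(6.5) ≈ 442413.392009.
T_6 = (Δu/2)·[f(u_0) + 2f(u_1) + ... + 2f(u_{5}) + f(u_6)].
Sum ≈ 238747.226714.

238747.226714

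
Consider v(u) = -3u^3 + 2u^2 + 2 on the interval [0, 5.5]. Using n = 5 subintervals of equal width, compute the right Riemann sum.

-830.8575

Δu = (5.5 − 0)/5 = 1.1.
Right endpoints: 1.1, 2.2, 3.3, 4.4, 5.5.
v(1.1) = 0.427, v(2.2) = -20.264, v(3.3) = -84.031, v(4.4) = -214.832, v(5.5) = -436.625.
Sum = Δu · [v(1.1) + v(2.2) + v(3.3) + v(4.4) + v(5.5)].
Sum = -830.8575.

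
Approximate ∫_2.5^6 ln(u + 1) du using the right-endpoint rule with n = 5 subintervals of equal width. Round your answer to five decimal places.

5.97348

Δu = (6 − 2.5)/5 = 0.7.
Right endpoints: 3.2, 3.9, 4.6, 5.3, 6.
f(3.2) ≈ 1.43508, f(3.9) ≈ 1.58924, f(4.6) ≈ 1.72277, f(5.3) ≈ 1.84055, f(6) ≈ 1.94591.
Sum = Δu · [f(3.2) + f(3.9) + f(4.6) + f(5.3) + f(6)].
Sum ≈ 5.97348.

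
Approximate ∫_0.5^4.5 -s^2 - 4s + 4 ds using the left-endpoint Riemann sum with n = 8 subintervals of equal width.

-45.5

Δs = (4.5 − 0.5)/8 = 0.5.
Left endpoints: 0.5, 1, 1.5, 2, 2.5, 3, 3.5, 4.
f(0.5) = 1.75, f(1) = -1, f(1.5) = -4.25, f(2) = -8, f(2.5) = -12.25, f(3) = -17, f(3.5) = -22.25, f(4) = -28.
Sum = Δs · [f(0.5) + f(1) + f(1.5) + ...].
Sum = -45.5.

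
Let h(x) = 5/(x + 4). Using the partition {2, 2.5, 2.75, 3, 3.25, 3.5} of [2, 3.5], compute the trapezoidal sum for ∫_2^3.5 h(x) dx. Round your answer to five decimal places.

Subinterval widths: 0.5, 0.25, 0.25, 0.25, 0.25.
h(2) = 5/6, h(2.5) = 10/13, h(2.75) = 20/27, h(3) = 5/7, h(3.25) = 20/29, h(3.5) = 2/3.
On each subinterval the trapezoid contributes (Δx_i/2)·[h(x_{i-1}) + h(x_i)].
Sum ≈ 1.11630.

1.11630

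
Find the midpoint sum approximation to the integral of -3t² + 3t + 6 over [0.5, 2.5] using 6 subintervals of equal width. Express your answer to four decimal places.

5.5556

Δt = (2.5 − 0.5)/6 = 1/3.
Midpoints: 2/3, 1, 4/3, 5/3, 2, 7/3.
f(2/3) = 20/3, f(1) = 6, f(4/3) = 14/3, f(5/3) = 8/3, f(2) = 0, f(7/3) = -10/3.
Sum = Δt · [f(2/3) + f(1) + f(4/3) + ...].
Sum ≈ 5.5556.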